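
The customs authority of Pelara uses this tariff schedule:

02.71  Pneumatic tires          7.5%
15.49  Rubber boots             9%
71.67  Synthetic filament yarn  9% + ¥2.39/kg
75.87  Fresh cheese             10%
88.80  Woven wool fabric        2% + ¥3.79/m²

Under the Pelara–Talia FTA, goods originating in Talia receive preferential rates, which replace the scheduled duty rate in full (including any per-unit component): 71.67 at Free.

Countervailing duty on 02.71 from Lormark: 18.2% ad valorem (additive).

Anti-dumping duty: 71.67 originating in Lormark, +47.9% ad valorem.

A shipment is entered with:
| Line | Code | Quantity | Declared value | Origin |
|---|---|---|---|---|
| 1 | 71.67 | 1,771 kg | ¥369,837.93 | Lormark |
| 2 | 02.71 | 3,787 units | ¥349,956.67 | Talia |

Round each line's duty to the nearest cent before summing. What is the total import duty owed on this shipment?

¥240,917.22

Line 1 (71.67, Lormark, 1,771 kg, ¥369,837.93):
Base rate for 71.67 is 9% + ¥2.39/kg.
71.67 has an FTA preferential rate, but origin Lormark is not Talia; base rate stands.
Additional duty on 71.67 from Lormark: +47.9%. Applied ad valorem rate: 9% + 47.9% = 56.9%.
Duty = ¥369,837.93 × 56.9% + 1,771 × ¥2.39 = ¥214,670.47.
Line 2 (02.71, Talia, 3,787 units, ¥349,956.67):
Base rate for 02.71 is 7.5%.
Origin Talia is the FTA partner but 02.71 is not on the preference list; base rate stands.
The additional-duty order on 02.71 targets Lormark, not Talia; it does not apply.
Duty = ¥349,956.67 × 7.5% = ¥26,246.75.
Total = ¥214,670.47 + ¥26,246.75 = ¥240,917.22.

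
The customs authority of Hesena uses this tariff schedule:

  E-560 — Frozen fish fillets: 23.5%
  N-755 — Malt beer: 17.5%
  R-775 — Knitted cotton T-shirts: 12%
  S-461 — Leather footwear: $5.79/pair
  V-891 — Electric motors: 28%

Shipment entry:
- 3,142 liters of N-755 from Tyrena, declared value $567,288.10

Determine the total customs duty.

$99,275.42

Line 1 (N-755, Tyrena, 3,142 liters, $567,288.10):
Base rate for N-755 is 17.5%.
Duty = $567,288.10 × 17.5% = $99,275.42.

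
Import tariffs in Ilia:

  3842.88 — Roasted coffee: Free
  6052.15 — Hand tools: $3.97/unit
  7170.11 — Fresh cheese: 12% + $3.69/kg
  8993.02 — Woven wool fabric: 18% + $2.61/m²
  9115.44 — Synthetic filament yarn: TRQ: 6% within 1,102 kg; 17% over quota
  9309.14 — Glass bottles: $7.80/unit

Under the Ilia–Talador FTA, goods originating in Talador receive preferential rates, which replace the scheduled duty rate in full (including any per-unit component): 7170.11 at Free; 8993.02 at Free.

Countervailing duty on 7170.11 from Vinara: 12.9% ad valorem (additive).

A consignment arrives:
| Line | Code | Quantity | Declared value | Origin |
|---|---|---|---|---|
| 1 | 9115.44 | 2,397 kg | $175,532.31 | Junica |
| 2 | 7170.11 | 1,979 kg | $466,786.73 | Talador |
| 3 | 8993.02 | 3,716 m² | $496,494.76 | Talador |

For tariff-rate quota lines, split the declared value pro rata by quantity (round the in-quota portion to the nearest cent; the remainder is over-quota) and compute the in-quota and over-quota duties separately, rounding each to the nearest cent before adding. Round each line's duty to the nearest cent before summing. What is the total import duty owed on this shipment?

$20,963.55

Line 1 (9115.44, Junica, 2,397 kg, $175,532.31):
Code 9115.44 is under a tariff-rate quota (threshold 1,102 kg). In-quota: 1,102 kg at 6%; over-quota: 1,295 kg at 17%.
Pro-rata value split: in-quota = $175,532.31 × 1,102/2,397 = $80,699.46; over-quota = $175,532.31 − $80,699.46 = $94,832.85.
In-quota duty = $80,699.46 × 6% = $4,841.97. Over-quota duty = $94,832.85 × 17% = $16,121.58.
Line duty = $4,841.97 + $16,121.58 = $20,963.55.
Line 2 (7170.11, Talador, 1,979 kg, $466,786.73):
Base rate for 7170.11 is 12% + $3.69/kg.
Origin Talador qualifies under the Ilia–Talador agreement and 7170.11 is covered: preferential rate Free applies instead.
The additional-duty order on 7170.11 targets Vinara, not Talador; it does not apply.
Duty = $466,786.73 × 0% = $0.00.
Line 3 (8993.02, Talador, 3,716 m², $496,494.76):
Base rate for 8993.02 is 18% + $2.61/m².
Origin Talador qualifies under the Ilia–Talador agreement and 8993.02 is covered: preferential rate Free applies instead.
Duty = $496,494.76 × 0% = $0.00.
Total = $20,963.55 + $0.00 + $0.00 = $20,963.55.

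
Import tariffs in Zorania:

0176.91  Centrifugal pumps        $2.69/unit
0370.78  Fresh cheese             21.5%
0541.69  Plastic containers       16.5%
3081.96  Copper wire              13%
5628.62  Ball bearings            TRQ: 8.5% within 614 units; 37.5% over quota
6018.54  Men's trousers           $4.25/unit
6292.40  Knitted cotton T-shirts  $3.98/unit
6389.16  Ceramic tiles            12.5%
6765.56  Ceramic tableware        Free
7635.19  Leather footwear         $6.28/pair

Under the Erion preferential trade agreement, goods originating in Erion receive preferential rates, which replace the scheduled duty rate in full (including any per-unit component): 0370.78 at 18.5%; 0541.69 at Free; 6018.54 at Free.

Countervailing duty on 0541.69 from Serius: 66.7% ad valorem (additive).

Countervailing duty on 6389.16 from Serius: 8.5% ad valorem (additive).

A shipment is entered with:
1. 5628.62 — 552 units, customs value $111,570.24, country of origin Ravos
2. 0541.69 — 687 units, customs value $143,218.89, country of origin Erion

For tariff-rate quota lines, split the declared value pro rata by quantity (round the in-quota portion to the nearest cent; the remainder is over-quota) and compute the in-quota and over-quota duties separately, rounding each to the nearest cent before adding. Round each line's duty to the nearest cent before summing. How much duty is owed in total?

Line 1 (5628.62, Ravos, 552 units, $111,570.24):
Code 5628.62 is under a tariff-rate quota (threshold 614 units). Quantity 552 units is within the quota, so the in-quota rate 8.5% applies to the full value.
Duty = $111,570.24 × 8.5% = $9,483.47.
Line 2 (0541.69, Erion, 687 units, $143,218.89):
Base rate for 0541.69 is 16.5%.
Origin Erion qualifies under the Zorania–Erion agreement and 0541.69 is covered: preferential rate Free applies instead.
The additional-duty order on 0541.69 targets Serius, not Erion; it does not apply.
Duty = $143,218.89 × 0% = $0.00.
Total = $9,483.47 + $0.00 = $9,483.47.

$9,483.47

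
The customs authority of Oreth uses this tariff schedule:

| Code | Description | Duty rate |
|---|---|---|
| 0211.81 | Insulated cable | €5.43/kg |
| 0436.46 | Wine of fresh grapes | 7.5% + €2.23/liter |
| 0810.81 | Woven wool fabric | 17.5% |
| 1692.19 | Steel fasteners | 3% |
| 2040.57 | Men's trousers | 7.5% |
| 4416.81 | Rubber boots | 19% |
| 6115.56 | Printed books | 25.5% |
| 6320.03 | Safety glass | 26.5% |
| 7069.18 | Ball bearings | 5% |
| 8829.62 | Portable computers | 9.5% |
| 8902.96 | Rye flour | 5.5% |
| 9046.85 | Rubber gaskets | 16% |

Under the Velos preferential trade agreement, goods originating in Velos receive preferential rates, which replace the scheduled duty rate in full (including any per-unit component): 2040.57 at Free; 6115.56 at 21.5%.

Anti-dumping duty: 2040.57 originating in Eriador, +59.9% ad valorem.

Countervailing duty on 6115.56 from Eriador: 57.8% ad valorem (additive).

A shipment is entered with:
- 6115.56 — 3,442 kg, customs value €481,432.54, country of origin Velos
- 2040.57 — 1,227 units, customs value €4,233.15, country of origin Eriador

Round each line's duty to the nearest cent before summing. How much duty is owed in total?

€106,361.14

Line 1 (6115.56, Velos, 3,442 kg, €481,432.54):
Base rate for 6115.56 is 25.5%.
Origin Velos qualifies under the Oreth–Velos agreement and 6115.56 is covered: preferential rate 21.5% applies instead.
The additional-duty order on 6115.56 targets Eriador, not Velos; it does not apply.
Duty = €481,432.54 × 21.5% = €103,508.00.
Line 2 (2040.57, Eriador, 1,227 units, €4,233.15):
Base rate for 2040.57 is 7.5%.
2040.57 has an FTA preferential rate, but origin Eriador is not Velos; base rate stands.
Additional duty on 2040.57 from Eriador: +59.9%. Applied ad valorem rate: 7.5% + 59.9% = 67.4%.
Duty = €4,233.15 × 67.4% = €2,853.14.
Total = €103,508.00 + €2,853.14 = €106,361.14.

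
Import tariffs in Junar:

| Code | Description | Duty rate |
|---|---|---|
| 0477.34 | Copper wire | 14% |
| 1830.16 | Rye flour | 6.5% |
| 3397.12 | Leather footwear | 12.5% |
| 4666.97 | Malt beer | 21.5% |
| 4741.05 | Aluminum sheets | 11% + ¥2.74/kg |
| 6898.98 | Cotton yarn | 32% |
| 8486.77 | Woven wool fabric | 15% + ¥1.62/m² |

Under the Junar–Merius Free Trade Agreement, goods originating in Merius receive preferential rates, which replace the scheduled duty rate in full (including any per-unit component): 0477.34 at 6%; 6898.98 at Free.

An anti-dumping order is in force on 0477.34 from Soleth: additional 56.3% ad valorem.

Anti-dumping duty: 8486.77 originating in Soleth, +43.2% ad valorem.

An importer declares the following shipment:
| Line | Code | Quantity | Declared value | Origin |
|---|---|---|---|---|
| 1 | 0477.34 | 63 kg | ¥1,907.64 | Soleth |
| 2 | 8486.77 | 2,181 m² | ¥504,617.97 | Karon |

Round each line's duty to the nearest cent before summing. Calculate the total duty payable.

¥80,566.99

Line 1 (0477.34, Soleth, 63 kg, ¥1,907.64):
Base rate for 0477.34 is 14%.
0477.34 has an FTA preferential rate, but origin Soleth is not Merius; base rate stands.
Additional duty on 0477.34 from Soleth: +56.3%. Applied ad valorem rate: 14% + 56.3% = 70.3%.
Duty = ¥1,907.64 × 70.3% = ¥1,341.07.
Line 2 (8486.77, Karon, 2,181 m², ¥504,617.97):
Base rate for 8486.77 is 15% + ¥1.62/m².
The additional-duty order on 8486.77 targets Soleth, not Karon; it does not apply.
Duty = ¥504,617.97 × 15% + 2,181 × ¥1.62 = ¥79,225.92.
Total = ¥1,341.07 + ¥79,225.92 = ¥80,566.99.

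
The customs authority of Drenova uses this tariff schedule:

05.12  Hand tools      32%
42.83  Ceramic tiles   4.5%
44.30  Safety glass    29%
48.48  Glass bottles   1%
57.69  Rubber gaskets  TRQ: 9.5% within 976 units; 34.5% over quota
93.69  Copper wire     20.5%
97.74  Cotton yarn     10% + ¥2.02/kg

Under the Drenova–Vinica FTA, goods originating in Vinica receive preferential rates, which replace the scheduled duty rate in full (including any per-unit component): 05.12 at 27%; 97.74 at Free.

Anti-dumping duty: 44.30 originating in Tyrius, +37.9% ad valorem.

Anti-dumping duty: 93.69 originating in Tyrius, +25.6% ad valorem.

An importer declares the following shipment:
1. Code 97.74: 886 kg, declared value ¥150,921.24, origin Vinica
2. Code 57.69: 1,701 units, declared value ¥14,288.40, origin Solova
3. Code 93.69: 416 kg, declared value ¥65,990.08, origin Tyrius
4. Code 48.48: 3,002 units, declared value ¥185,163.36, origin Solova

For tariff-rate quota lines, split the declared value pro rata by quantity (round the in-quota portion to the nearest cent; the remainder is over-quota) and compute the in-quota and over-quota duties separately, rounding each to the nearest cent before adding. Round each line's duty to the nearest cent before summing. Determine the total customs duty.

Line 1 (97.74, Vinica, 886 kg, ¥150,921.24):
Base rate for 97.74 is 10% + ¥2.02/kg.
Origin Vinica qualifies under the Drenova–Vinica agreement and 97.74 is covered: preferential rate Free applies instead.
Duty = ¥150,921.24 × 0% = ¥0.00.
Line 2 (57.69, Solova, 1,701 units, ¥14,288.40):
Code 57.69 is under a tariff-rate quota (threshold 976 units). In-quota: 976 units at 9.5%; over-quota: 725 units at 34.5%.
Pro-rata value split: in-quota = ¥14,288.40 × 976/1,701 = ¥8,198.40; over-quota = ¥14,288.40 − ¥8,198.40 = ¥6,090.00.
In-quota duty = ¥8,198.40 × 9.5% = ¥778.85. Over-quota duty = ¥6,090.00 × 34.5% = ¥2,101.05.
Line duty = ¥778.85 + ¥2,101.05 = ¥2,879.90.
Line 3 (93.69, Tyrius, 416 kg, ¥65,990.08):
Base rate for 93.69 is 20.5%.
Additional duty on 93.69 from Tyrius: +25.6%. Applied ad valorem rate: 20.5% + 25.6% = 46.1%.
Duty = ¥65,990.08 × 46.1% = ¥30,421.43.
Line 4 (48.48, Solova, 3,002 units, ¥185,163.36):
Base rate for 48.48 is 1%.
Duty = ¥185,163.36 × 1% = ¥1,851.63.
Total = ¥0.00 + ¥2,879.90 + ¥30,421.43 + ¥1,851.63 = ¥35,152.96.

¥35,152.96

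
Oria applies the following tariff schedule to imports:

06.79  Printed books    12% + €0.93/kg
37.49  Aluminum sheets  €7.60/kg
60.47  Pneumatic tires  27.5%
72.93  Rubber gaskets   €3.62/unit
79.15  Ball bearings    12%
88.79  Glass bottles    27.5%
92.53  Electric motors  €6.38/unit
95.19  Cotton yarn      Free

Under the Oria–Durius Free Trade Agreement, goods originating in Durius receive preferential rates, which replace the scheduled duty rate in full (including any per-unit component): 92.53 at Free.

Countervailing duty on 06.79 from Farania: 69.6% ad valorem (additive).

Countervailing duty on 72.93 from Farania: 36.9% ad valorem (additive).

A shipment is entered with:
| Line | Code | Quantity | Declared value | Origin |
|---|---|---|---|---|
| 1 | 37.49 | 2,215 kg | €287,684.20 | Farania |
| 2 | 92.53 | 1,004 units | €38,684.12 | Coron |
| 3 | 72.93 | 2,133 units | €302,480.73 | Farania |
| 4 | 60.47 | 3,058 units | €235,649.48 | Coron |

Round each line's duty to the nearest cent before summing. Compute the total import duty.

Line 1 (37.49, Farania, 2,215 kg, €287,684.20):
Base rate for 37.49 is €7.60/kg.
Duty = 2,215 × €7.60 = €16,834.00.
Line 2 (92.53, Coron, 1,004 units, €38,684.12):
Base rate for 92.53 is €6.38/unit.
92.53 has an FTA preferential rate, but origin Coron is not Durius; base rate stands.
Duty = 1,004 × €6.38 = €6,405.52.
Line 3 (72.93, Farania, 2,133 units, €302,480.73):
Base rate for 72.93 is €3.62/unit.
Additional duty on 72.93 from Farania: +36.9% ad valorem. Applied ad valorem rate = 36.9%.
Duty = €302,480.73 × 36.9% + 2,133 × €3.62 = €119,336.85.
Line 4 (60.47, Coron, 3,058 units, €235,649.48):
Base rate for 60.47 is 27.5%.
Duty = €235,649.48 × 27.5% = €64,803.61.
Total = €16,834.00 + €6,405.52 + €119,336.85 + €64,803.61 = €207,379.98.

€207,379.98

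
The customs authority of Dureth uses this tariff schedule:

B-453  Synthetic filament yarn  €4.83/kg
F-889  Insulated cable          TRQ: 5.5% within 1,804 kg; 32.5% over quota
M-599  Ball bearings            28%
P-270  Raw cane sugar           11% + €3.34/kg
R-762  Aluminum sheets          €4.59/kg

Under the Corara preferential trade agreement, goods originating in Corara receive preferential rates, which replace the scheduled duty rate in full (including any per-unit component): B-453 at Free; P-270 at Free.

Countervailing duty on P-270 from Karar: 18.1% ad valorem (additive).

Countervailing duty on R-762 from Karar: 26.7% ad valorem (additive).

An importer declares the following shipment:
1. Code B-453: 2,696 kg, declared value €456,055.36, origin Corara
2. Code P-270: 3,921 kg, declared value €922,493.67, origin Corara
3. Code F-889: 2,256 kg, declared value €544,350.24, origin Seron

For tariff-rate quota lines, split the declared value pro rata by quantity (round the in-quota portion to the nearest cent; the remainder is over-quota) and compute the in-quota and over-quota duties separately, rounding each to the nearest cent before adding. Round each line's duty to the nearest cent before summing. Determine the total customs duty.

€59,386.29

Line 1 (B-453, Corara, 2,696 kg, €456,055.36):
Base rate for B-453 is €4.83/kg.
Origin Corara qualifies under the Dureth–Corara agreement and B-453 is covered: preferential rate Free applies instead.
Duty = €456,055.36 × 0% = €0.00.
Line 2 (P-270, Corara, 3,921 kg, €922,493.67):
Base rate for P-270 is 11% + €3.34/kg.
Origin Corara qualifies under the Dureth–Corara agreement and P-270 is covered: preferential rate Free applies instead.
The additional-duty order on P-270 targets Karar, not Corara; it does not apply.
Duty = €922,493.67 × 0% = €0.00.
Line 3 (F-889, Seron, 2,256 kg, €544,350.24):
Code F-889 is under a tariff-rate quota (threshold 1,804 kg). In-quota: 1,804 kg at 5.5%; over-quota: 452 kg at 32.5%.
Pro-rata value split: in-quota = €544,350.24 × 1,804/2,256 = €435,287.16; over-quota = €544,350.24 − €435,287.16 = €109,063.08.
In-quota duty = €435,287.16 × 5.5% = €23,940.79. Over-quota duty = €109,063.08 × 32.5% = €35,445.50.
Line duty = €23,940.79 + €35,445.50 = €59,386.29.
Total = €0.00 + €0.00 + €59,386.29 = €59,386.29.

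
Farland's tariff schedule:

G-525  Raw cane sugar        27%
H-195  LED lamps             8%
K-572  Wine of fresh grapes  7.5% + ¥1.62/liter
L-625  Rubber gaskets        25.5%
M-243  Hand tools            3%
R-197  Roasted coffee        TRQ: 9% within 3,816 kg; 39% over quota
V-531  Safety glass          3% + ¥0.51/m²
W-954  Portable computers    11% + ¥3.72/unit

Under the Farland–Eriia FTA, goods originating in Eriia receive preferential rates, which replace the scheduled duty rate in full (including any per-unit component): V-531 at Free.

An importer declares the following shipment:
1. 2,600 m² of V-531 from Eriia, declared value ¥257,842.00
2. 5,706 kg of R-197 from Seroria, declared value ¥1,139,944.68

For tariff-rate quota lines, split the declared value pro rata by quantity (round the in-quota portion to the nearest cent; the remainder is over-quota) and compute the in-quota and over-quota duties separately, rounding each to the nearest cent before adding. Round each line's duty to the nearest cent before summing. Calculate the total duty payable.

Line 1 (V-531, Eriia, 2,600 m², ¥257,842.00):
Base rate for V-531 is 3% + ¥0.51/m².
Origin Eriia qualifies under the Farland–Eriia agreement and V-531 is covered: preferential rate Free applies instead.
Duty = ¥257,842.00 × 0% = ¥0.00.
Line 2 (R-197, Seroria, 5,706 kg, ¥1,139,944.68):
Code R-197 is under a tariff-rate quota (threshold 3,816 kg). In-quota: 3,816 kg at 9%; over-quota: 1,890 kg at 39%.
Pro-rata value split: in-quota = ¥1,139,944.68 × 3,816/5,706 = ¥762,360.48; over-quota = ¥1,139,944.68 − ¥762,360.48 = ¥377,584.20.
In-quota duty = ¥762,360.48 × 9% = ¥68,612.44. Over-quota duty = ¥377,584.20 × 39% = ¥147,257.84.
Line duty = ¥68,612.44 + ¥147,257.84 = ¥215,870.28.
Total = ¥0.00 + ¥215,870.28 = ¥215,870.28.

¥215,870.28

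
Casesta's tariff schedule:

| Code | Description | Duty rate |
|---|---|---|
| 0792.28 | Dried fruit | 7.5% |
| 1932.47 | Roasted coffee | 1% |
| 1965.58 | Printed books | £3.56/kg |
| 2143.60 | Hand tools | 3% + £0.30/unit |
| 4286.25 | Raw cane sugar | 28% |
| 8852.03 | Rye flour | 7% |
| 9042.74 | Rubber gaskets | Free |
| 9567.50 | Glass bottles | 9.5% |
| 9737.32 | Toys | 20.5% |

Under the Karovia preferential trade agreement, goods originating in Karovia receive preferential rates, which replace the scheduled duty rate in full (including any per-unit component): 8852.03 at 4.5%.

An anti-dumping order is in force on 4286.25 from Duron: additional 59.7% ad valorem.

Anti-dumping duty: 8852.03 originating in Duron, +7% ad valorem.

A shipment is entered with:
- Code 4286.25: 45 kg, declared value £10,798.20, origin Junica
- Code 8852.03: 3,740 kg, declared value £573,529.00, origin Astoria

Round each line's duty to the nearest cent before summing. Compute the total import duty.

Line 1 (4286.25, Junica, 45 kg, £10,798.20):
Base rate for 4286.25 is 28%.
The additional-duty order on 4286.25 targets Duron, not Junica; it does not apply.
Duty = £10,798.20 × 28% = £3,023.50.
Line 2 (8852.03, Astoria, 3,740 kg, £573,529.00):
Base rate for 8852.03 is 7%.
8852.03 has an FTA preferential rate, but origin Astoria is not Karovia; base rate stands.
The additional-duty order on 8852.03 targets Duron, not Astoria; it does not apply.
Duty = £573,529.00 × 7% = £40,147.03.
Total = £3,023.50 + £40,147.03 = £43,170.53.

£43,170.53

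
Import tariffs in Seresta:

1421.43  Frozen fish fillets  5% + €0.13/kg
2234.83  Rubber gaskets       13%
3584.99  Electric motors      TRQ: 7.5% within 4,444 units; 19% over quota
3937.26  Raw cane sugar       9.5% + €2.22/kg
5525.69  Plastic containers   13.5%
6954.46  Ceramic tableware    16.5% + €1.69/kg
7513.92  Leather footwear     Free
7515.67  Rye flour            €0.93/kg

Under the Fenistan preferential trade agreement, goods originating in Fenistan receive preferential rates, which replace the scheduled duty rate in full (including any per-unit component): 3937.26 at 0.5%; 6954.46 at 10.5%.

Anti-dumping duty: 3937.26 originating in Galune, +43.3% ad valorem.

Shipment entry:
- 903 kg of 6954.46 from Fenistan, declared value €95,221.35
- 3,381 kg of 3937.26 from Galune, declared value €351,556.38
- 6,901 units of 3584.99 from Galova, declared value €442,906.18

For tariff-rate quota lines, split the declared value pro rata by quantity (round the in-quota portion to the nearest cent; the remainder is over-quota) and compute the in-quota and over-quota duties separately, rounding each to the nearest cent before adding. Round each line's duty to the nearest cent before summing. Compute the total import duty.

Line 1 (6954.46, Fenistan, 903 kg, €95,221.35):
Base rate for 6954.46 is 16.5% + €1.69/kg.
Origin Fenistan qualifies under the Seresta–Fenistan agreement and 6954.46 is covered: preferential rate 10.5% applies instead.
Duty = €95,221.35 × 10.5% = €9,998.24.
Line 2 (3937.26, Galune, 3,381 kg, €351,556.38):
Base rate for 3937.26 is 9.5% + €2.22/kg.
3937.26 has an FTA preferential rate, but origin Galune is not Fenistan; base rate stands.
Additional duty on 3937.26 from Galune: +43.3%. Applied ad valorem rate: 9.5% + 43.3% = 52.8%.
Duty = €351,556.38 × 52.8% + 3,381 × €2.22 = €193,127.59.
Line 3 (3584.99, Galova, 6,901 units, €442,906.18):
Code 3584.99 is under a tariff-rate quota (threshold 4,444 units). In-quota: 4,444 units at 7.5%; over-quota: 2,457 units at 19%.
Pro-rata value split: in-quota = €442,906.18 × 4,444/6,901 = €285,215.92; over-quota = €442,906.18 − €285,215.92 = €157,690.26.
In-quota duty = €285,215.92 × 7.5% = €21,391.19. Over-quota duty = €157,690.26 × 19% = €29,961.15.
Line duty = €21,391.19 + €29,961.15 = €51,352.34.
Total = €9,998.24 + €193,127.59 + €51,352.34 = €254,478.17.

€254,478.17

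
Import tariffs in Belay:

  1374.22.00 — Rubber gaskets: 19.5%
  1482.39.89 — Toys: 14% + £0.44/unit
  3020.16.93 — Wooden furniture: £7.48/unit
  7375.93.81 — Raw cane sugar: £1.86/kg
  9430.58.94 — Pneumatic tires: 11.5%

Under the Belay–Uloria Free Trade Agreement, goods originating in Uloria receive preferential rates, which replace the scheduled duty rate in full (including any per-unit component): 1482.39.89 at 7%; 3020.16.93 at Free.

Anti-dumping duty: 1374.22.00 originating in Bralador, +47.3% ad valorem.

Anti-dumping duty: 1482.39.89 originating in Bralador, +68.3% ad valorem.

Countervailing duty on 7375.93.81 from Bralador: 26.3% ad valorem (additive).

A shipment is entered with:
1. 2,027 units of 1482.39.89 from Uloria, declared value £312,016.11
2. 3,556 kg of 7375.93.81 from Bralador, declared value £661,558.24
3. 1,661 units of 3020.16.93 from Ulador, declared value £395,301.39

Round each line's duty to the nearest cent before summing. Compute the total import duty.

£214,869.39

Line 1 (1482.39.89, Uloria, 2,027 units, £312,016.11):
Base rate for 1482.39.89 is 14% + £0.44/unit.
Origin Uloria qualifies under the Belay–Uloria agreement and 1482.39.89 is covered: preferential rate 7% applies instead.
The additional-duty order on 1482.39.89 targets Bralador, not Uloria; it does not apply.
Duty = £312,016.11 × 7% = £21,841.13.
Line 2 (7375.93.81, Bralador, 3,556 kg, £661,558.24):
Base rate for 7375.93.81 is £1.86/kg.
Additional duty on 7375.93.81 from Bralador: +26.3% ad valorem. Applied ad valorem rate = 26.3%.
Duty = £661,558.24 × 26.3% + 3,556 × £1.86 = £180,603.98.
Line 3 (3020.16.93, Ulador, 1,661 units, £395,301.39):
Base rate for 3020.16.93 is £7.48/unit.
3020.16.93 has an FTA preferential rate, but origin Ulador is not Uloria; base rate stands.
Duty = 1,661 × £7.48 = £12,424.28.
Total = £21,841.13 + £180,603.98 + £12,424.28 = £214,869.39.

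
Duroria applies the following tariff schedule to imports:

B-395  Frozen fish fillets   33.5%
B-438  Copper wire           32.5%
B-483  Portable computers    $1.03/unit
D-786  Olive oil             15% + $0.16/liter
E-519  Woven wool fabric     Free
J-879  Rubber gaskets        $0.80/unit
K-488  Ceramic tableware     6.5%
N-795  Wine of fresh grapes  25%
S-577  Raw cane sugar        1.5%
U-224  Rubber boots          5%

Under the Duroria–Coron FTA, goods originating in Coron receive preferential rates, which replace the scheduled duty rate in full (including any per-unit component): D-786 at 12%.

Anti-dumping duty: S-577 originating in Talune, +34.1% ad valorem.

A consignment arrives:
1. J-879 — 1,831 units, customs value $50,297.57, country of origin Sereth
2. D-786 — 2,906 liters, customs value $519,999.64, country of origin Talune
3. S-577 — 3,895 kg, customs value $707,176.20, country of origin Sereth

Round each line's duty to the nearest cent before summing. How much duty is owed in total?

Line 1 (J-879, Sereth, 1,831 units, $50,297.57):
Base rate for J-879 is $0.80/unit.
Duty = 1,831 × $0.80 = $1,464.80.
Line 2 (D-786, Talune, 2,906 liters, $519,999.64):
Base rate for D-786 is 15% + $0.16/liter.
D-786 has an FTA preferential rate, but origin Talune is not Coron; base rate stands.
Duty = $519,999.64 × 15% + 2,906 × $0.16 = $78,464.91.
Line 3 (S-577, Sereth, 3,895 kg, $707,176.20):
Base rate for S-577 is 1.5%.
The additional-duty order on S-577 targets Talune, not Sereth; it does not apply.
Duty = $707,176.20 × 1.5% = $10,607.64.
Total = $1,464.80 + $78,464.91 + $10,607.64 = $90,537.35.

$90,537.35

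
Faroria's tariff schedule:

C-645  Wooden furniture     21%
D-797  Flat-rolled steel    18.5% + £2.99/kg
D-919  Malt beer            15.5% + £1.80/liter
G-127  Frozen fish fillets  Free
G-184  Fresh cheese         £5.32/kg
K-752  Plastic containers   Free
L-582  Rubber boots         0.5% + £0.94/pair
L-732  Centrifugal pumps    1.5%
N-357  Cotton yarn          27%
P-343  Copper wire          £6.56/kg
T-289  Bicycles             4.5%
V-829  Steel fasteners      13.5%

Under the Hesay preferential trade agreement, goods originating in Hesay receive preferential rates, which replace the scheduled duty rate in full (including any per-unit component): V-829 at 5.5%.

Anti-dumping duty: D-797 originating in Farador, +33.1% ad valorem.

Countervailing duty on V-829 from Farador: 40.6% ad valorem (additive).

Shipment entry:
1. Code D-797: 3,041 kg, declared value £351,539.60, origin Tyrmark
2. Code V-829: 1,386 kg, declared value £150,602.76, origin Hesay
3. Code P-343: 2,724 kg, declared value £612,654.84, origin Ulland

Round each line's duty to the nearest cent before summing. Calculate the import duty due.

£100,280.01

Line 1 (D-797, Tyrmark, 3,041 kg, £351,539.60):
Base rate for D-797 is 18.5% + £2.99/kg.
The additional-duty order on D-797 targets Farador, not Tyrmark; it does not apply.
Duty = £351,539.60 × 18.5% + 3,041 × £2.99 = £74,127.42.
Line 2 (V-829, Hesay, 1,386 kg, £150,602.76):
Base rate for V-829 is 13.5%.
Origin Hesay qualifies under the Faroria–Hesay agreement and V-829 is covered: preferential rate 5.5% applies instead.
The additional-duty order on V-829 targets Farador, not Hesay; it does not apply.
Duty = £150,602.76 × 5.5% = £8,283.15.
Line 3 (P-343, Ulland, 2,724 kg, £612,654.84):
Base rate for P-343 is £6.56/kg.
Duty = 2,724 × £6.56 = £17,869.44.
Total = £74,127.42 + £8,283.15 + £17,869.44 = £100,280.01.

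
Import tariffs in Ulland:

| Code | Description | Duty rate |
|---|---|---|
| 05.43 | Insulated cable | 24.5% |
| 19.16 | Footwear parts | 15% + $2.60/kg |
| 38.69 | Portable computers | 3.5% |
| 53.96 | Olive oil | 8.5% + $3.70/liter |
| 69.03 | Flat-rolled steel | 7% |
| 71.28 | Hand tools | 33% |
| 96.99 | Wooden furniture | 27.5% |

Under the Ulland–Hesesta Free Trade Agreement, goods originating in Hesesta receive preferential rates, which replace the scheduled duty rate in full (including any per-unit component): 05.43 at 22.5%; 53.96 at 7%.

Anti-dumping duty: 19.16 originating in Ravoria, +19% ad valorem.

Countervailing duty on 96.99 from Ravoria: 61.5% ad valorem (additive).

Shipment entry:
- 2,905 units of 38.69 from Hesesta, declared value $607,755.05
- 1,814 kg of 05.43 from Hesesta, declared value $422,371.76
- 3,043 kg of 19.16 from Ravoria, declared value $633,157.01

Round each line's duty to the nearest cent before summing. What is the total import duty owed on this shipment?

$339,490.26

Line 1 (38.69, Hesesta, 2,905 units, $607,755.05):
Base rate for 38.69 is 3.5%.
Origin Hesesta is the FTA partner but 38.69 is not on the preference list; base rate stands.
Duty = $607,755.05 × 3.5% = $21,271.43.
Line 2 (05.43, Hesesta, 1,814 kg, $422,371.76):
Base rate for 05.43 is 24.5%.
Origin Hesesta qualifies under the Ulland–Hesesta agreement and 05.43 is covered: preferential rate 22.5% applies instead.
Duty = $422,371.76 × 22.5% = $95,033.65.
Line 3 (19.16, Ravoria, 3,043 kg, $633,157.01):
Base rate for 19.16 is 15% + $2.60/kg.
Additional duty on 19.16 from Ravoria: +19%. Applied ad valorem rate: 15% + 19% = 34%.
Duty = $633,157.01 × 34% + 3,043 × $2.60 = $223,185.18.
Total = $21,271.43 + $95,033.65 + $223,185.18 = $339,490.26.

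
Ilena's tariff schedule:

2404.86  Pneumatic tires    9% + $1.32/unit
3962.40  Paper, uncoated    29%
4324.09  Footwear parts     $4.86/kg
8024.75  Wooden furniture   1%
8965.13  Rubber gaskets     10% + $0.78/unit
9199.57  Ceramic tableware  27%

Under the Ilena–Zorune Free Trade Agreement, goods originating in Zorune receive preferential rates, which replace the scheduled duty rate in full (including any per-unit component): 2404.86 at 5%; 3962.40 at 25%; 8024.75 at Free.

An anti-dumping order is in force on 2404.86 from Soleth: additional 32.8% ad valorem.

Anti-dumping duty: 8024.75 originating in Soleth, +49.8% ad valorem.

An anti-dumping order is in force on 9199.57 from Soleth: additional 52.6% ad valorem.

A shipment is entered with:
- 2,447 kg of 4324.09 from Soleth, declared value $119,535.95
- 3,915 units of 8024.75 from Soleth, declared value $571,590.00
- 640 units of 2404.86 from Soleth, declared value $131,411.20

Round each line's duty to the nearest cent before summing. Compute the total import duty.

Line 1 (4324.09, Soleth, 2,447 kg, $119,535.95):
Base rate for 4324.09 is $4.86/kg.
Duty = 2,447 × $4.86 = $11,892.42.
Line 2 (8024.75, Soleth, 3,915 units, $571,590.00):
Base rate for 8024.75 is 1%.
8024.75 has an FTA preferential rate, but origin Soleth is not Zorune; base rate stands.
Additional duty on 8024.75 from Soleth: +49.8%. Applied ad valorem rate: 1% + 49.8% = 50.8%.
Duty = $571,590.00 × 50.8% = $290,367.72.
Line 3 (2404.86, Soleth, 640 units, $131,411.20):
Base rate for 2404.86 is 9% + $1.32/unit.
2404.86 has an FTA preferential rate, but origin Soleth is not Zorune; base rate stands.
Additional duty on 2404.86 from Soleth: +32.8%. Applied ad valorem rate: 9% + 32.8% = 41.8%.
Duty = $131,411.20 × 41.8% + 640 × $1.32 = $55,774.68.
Total = $11,892.42 + $290,367.72 + $55,774.68 = $358,034.82.

$358,034.82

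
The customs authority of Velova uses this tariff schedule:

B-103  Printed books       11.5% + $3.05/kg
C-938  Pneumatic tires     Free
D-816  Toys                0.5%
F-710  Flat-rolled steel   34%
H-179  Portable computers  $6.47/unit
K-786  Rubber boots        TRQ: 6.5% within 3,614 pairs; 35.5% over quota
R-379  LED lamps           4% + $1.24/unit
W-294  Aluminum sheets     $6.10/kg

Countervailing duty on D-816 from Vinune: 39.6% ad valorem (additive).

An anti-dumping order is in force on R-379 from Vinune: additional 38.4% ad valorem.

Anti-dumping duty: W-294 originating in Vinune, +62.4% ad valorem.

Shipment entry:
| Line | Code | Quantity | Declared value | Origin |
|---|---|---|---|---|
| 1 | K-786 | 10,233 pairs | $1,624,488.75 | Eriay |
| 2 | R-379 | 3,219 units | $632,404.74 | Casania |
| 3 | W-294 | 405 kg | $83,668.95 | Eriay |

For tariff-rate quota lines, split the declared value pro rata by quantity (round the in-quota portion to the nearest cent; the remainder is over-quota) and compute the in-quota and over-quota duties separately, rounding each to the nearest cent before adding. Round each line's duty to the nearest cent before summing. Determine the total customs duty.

Line 1 (K-786, Eriay, 10,233 pairs, $1,624,488.75):
Code K-786 is under a tariff-rate quota (threshold 3,614 pairs). In-quota: 3,614 pairs at 6.5%; over-quota: 6,619 pairs at 35.5%.
Pro-rata value split: in-quota = $1,624,488.75 × 3,614/10,233 = $573,722.50; over-quota = $1,624,488.75 − $573,722.50 = $1,050,766.25.
In-quota duty = $573,722.50 × 6.5% = $37,291.96. Over-quota duty = $1,050,766.25 × 35.5% = $373,022.02.
Line duty = $37,291.96 + $373,022.02 = $410,313.98.
Line 2 (R-379, Casania, 3,219 units, $632,404.74):
Base rate for R-379 is 4% + $1.24/unit.
The additional-duty order on R-379 targets Vinune, not Casania; it does not apply.
Duty = $632,404.74 × 4% + 3,219 × $1.24 = $29,287.75.
Line 3 (W-294, Eriay, 405 kg, $83,668.95):
Base rate for W-294 is $6.10/kg.
The additional-duty order on W-294 targets Vinune, not Eriay; it does not apply.
Duty = 405 × $6.10 = $2,470.50.
Total = $410,313.98 + $29,287.75 + $2,470.50 = $442,072.23.

$442,072.23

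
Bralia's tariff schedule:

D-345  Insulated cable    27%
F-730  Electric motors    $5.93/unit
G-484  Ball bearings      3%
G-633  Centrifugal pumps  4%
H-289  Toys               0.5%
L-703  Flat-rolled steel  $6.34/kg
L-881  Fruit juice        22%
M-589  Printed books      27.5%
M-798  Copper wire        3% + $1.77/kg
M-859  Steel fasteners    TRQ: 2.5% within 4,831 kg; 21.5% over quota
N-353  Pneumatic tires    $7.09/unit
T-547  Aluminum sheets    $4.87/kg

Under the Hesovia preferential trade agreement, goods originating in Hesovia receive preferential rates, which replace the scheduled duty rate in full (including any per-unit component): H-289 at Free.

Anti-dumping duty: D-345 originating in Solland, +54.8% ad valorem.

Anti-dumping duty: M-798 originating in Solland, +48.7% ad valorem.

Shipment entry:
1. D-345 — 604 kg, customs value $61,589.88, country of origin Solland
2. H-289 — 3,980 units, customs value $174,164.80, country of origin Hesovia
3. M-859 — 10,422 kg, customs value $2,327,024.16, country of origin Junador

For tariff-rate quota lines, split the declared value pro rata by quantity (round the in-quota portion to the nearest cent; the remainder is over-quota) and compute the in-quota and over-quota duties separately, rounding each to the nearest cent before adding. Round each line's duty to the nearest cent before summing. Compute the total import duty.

Line 1 (D-345, Solland, 604 kg, $61,589.88):
Base rate for D-345 is 27%.
Additional duty on D-345 from Solland: +54.8%. Applied ad valorem rate: 27% + 54.8% = 81.8%.
Duty = $61,589.88 × 81.8% = $50,380.52.
Line 2 (H-289, Hesovia, 3,980 units, $174,164.80):
Base rate for H-289 is 0.5%.
Origin Hesovia qualifies under the Bralia–Hesovia agreement and H-289 is covered: preferential rate Free applies instead.
Duty = $174,164.80 × 0% = $0.00.
Line 3 (M-859, Junador, 10,422 kg, $2,327,024.16):
Code M-859 is under a tariff-rate quota (threshold 4,831 kg). In-quota: 4,831 kg at 2.5%; over-quota: 5,591 kg at 21.5%.
Pro-rata value split: in-quota = $2,327,024.16 × 4,831/10,422 = $1,078,665.68; over-quota = $2,327,024.16 − $1,078,665.68 = $1,248,358.48.
In-quota duty = $1,078,665.68 × 2.5% = $26,966.64. Over-quota duty = $1,248,358.48 × 21.5% = $268,397.07.
Line duty = $26,966.64 + $268,397.07 = $295,363.71.
Total = $50,380.52 + $0.00 + $295,363.71 = $345,744.23.

$345,744.23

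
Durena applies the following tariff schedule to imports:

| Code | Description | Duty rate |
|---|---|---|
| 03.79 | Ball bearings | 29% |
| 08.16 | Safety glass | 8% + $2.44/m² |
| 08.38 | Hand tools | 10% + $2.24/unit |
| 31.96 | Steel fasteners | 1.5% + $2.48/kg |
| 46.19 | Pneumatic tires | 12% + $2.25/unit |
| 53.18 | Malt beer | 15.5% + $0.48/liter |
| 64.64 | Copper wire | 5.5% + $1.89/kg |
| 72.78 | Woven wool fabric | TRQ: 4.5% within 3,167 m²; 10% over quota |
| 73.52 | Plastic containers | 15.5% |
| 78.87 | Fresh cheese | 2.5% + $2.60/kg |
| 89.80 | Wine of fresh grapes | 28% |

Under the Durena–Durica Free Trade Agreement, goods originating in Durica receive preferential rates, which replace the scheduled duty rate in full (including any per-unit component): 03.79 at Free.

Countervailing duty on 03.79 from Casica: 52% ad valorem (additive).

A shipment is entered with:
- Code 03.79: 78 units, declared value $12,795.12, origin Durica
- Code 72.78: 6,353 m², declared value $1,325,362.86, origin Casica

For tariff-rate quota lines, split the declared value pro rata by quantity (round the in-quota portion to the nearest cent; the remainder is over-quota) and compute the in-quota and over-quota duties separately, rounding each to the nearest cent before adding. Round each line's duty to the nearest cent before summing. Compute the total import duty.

$96,197.81

Line 1 (03.79, Durica, 78 units, $12,795.12):
Base rate for 03.79 is 29%.
Origin Durica qualifies under the Durena–Durica agreement and 03.79 is covered: preferential rate Free applies instead.
The additional-duty order on 03.79 targets Casica, not Durica; it does not apply.
Duty = $12,795.12 × 0% = $0.00.
Line 2 (72.78, Casica, 6,353 m², $1,325,362.86):
Code 72.78 is under a tariff-rate quota (threshold 3,167 m²). In-quota: 3,167 m² at 4.5%; over-quota: 3,186 m² at 10%.
Pro-rata value split: in-quota = $1,325,362.86 × 3,167/6,353 = $660,699.54; over-quota = $1,325,362.86 − $660,699.54 = $664,663.32.
In-quota duty = $660,699.54 × 4.5% = $29,731.48. Over-quota duty = $664,663.32 × 10% = $66,466.33.
Line duty = $29,731.48 + $66,466.33 = $96,197.81.
Total = $0.00 + $96,197.81 = $96,197.81.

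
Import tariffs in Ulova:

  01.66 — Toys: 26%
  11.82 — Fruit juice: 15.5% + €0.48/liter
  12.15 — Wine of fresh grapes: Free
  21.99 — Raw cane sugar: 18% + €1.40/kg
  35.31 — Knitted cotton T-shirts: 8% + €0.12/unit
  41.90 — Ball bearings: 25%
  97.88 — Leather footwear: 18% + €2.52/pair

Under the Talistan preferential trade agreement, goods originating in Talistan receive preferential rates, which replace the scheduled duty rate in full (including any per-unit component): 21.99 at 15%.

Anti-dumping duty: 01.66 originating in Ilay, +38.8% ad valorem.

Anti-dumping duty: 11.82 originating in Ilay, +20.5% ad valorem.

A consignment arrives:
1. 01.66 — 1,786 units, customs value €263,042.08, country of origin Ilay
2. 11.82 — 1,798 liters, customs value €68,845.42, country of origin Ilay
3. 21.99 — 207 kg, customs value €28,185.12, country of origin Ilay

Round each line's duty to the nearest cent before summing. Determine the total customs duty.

€201,461.78

Line 1 (01.66, Ilay, 1,786 units, €263,042.08):
Base rate for 01.66 is 26%.
Additional duty on 01.66 from Ilay: +38.8%. Applied ad valorem rate: 26% + 38.8% = 64.8%.
Duty = €263,042.08 × 64.8% = €170,451.27.
Line 2 (11.82, Ilay, 1,798 liters, €68,845.42):
Base rate for 11.82 is 15.5% + €0.48/liter.
Additional duty on 11.82 from Ilay: +20.5%. Applied ad valorem rate: 15.5% + 20.5% = 36%.
Duty = €68,845.42 × 36% + 1,798 × €0.48 = €25,647.39.
Line 3 (21.99, Ilay, 207 kg, €28,185.12):
Base rate for 21.99 is 18% + €1.40/kg.
21.99 has an FTA preferential rate, but origin Ilay is not Talistan; base rate stands.
Duty = €28,185.12 × 18% + 207 × €1.40 = €5,363.12.
Total = €170,451.27 + €25,647.39 + €5,363.12 = €201,461.78.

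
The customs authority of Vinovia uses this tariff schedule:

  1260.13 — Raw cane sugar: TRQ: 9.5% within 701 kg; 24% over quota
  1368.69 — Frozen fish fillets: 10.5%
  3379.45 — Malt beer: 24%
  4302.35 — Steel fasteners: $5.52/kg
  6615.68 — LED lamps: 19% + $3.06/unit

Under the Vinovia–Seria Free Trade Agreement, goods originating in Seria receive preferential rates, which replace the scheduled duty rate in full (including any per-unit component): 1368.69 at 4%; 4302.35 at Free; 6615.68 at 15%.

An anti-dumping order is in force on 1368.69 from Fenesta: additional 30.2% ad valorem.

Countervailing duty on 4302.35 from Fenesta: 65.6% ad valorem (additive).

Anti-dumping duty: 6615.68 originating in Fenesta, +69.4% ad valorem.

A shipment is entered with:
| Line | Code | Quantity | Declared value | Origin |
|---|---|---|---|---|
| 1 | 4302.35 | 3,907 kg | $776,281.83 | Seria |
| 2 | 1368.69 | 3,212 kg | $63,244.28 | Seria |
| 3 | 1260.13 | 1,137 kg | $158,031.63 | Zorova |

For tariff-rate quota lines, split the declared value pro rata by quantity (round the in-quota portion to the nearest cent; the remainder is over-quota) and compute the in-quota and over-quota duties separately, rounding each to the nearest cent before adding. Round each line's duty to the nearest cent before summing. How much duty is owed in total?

$26,329.72

Line 1 (4302.35, Seria, 3,907 kg, $776,281.83):
Base rate for 4302.35 is $5.52/kg.
Origin Seria qualifies under the Vinovia–Seria agreement and 4302.35 is covered: preferential rate Free applies instead.
The additional-duty order on 4302.35 targets Fenesta, not Seria; it does not apply.
Duty = $776,281.83 × 0% = $0.00.
Line 2 (1368.69, Seria, 3,212 kg, $63,244.28):
Base rate for 1368.69 is 10.5%.
Origin Seria qualifies under the Vinovia–Seria agreement and 1368.69 is covered: preferential rate 4% applies instead.
The additional-duty order on 1368.69 targets Fenesta, not Seria; it does not apply.
Duty = $63,244.28 × 4% = $2,529.77.
Line 3 (1260.13, Zorova, 1,137 kg, $158,031.63):
Code 1260.13 is under a tariff-rate quota (threshold 701 kg). In-quota: 701 kg at 9.5%; over-quota: 436 kg at 24%.
Pro-rata value split: in-quota = $158,031.63 × 701/1,137 = $97,431.99; over-quota = $158,031.63 − $97,431.99 = $60,599.64.
In-quota duty = $97,431.99 × 9.5% = $9,256.04. Over-quota duty = $60,599.64 × 24% = $14,543.91.
Line duty = $9,256.04 + $14,543.91 = $23,799.95.
Total = $0.00 + $2,529.77 + $23,799.95 = $26,329.72.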